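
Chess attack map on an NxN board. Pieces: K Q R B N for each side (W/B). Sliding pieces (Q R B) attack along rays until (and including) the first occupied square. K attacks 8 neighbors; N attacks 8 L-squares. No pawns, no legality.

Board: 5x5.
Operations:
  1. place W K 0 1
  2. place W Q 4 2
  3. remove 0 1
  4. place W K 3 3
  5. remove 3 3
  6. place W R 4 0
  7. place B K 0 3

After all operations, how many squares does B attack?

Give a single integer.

Answer: 5

Derivation:
Op 1: place WK@(0,1)
Op 2: place WQ@(4,2)
Op 3: remove (0,1)
Op 4: place WK@(3,3)
Op 5: remove (3,3)
Op 6: place WR@(4,0)
Op 7: place BK@(0,3)
Per-piece attacks for B:
  BK@(0,3): attacks (0,4) (0,2) (1,3) (1,4) (1,2)
Union (5 distinct): (0,2) (0,4) (1,2) (1,3) (1,4)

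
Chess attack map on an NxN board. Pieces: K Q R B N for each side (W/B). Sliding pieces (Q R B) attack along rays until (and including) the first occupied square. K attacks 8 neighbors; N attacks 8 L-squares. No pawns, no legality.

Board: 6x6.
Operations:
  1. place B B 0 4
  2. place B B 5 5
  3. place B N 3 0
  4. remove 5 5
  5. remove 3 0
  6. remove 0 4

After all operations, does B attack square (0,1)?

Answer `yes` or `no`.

Answer: no

Derivation:
Op 1: place BB@(0,4)
Op 2: place BB@(5,5)
Op 3: place BN@(3,0)
Op 4: remove (5,5)
Op 5: remove (3,0)
Op 6: remove (0,4)
Per-piece attacks for B:
B attacks (0,1): no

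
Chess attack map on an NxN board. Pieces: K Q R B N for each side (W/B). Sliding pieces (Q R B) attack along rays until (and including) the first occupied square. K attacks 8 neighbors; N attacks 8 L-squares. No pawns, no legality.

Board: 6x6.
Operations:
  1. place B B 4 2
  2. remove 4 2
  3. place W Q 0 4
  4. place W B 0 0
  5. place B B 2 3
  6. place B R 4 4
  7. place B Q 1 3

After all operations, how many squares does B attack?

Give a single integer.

Op 1: place BB@(4,2)
Op 2: remove (4,2)
Op 3: place WQ@(0,4)
Op 4: place WB@(0,0)
Op 5: place BB@(2,3)
Op 6: place BR@(4,4)
Op 7: place BQ@(1,3)
Per-piece attacks for B:
  BQ@(1,3): attacks (1,4) (1,5) (1,2) (1,1) (1,0) (2,3) (0,3) (2,4) (3,5) (2,2) (3,1) (4,0) (0,4) (0,2) [ray(1,0) blocked at (2,3); ray(-1,1) blocked at (0,4)]
  BB@(2,3): attacks (3,4) (4,5) (3,2) (4,1) (5,0) (1,4) (0,5) (1,2) (0,1)
  BR@(4,4): attacks (4,5) (4,3) (4,2) (4,1) (4,0) (5,4) (3,4) (2,4) (1,4) (0,4) [ray(-1,0) blocked at (0,4)]
Union (24 distinct): (0,1) (0,2) (0,3) (0,4) (0,5) (1,0) (1,1) (1,2) (1,4) (1,5) (2,2) (2,3) (2,4) (3,1) (3,2) (3,4) (3,5) (4,0) (4,1) (4,2) (4,3) (4,5) (5,0) (5,4)

Answer: 24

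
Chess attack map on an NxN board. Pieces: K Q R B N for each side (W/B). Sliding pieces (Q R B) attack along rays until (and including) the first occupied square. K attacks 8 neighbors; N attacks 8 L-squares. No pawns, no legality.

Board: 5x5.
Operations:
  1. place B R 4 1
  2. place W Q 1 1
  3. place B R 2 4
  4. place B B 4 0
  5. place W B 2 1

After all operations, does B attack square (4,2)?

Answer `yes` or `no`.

Op 1: place BR@(4,1)
Op 2: place WQ@(1,1)
Op 3: place BR@(2,4)
Op 4: place BB@(4,0)
Op 5: place WB@(2,1)
Per-piece attacks for B:
  BR@(2,4): attacks (2,3) (2,2) (2,1) (3,4) (4,4) (1,4) (0,4) [ray(0,-1) blocked at (2,1)]
  BB@(4,0): attacks (3,1) (2,2) (1,3) (0,4)
  BR@(4,1): attacks (4,2) (4,3) (4,4) (4,0) (3,1) (2,1) [ray(0,-1) blocked at (4,0); ray(-1,0) blocked at (2,1)]
B attacks (4,2): yes

Answer: yes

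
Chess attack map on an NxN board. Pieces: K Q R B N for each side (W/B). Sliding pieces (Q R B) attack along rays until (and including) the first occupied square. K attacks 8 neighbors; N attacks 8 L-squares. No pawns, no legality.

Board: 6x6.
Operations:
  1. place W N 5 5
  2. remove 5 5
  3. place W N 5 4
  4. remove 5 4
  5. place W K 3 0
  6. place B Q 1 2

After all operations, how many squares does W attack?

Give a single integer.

Op 1: place WN@(5,5)
Op 2: remove (5,5)
Op 3: place WN@(5,4)
Op 4: remove (5,4)
Op 5: place WK@(3,0)
Op 6: place BQ@(1,2)
Per-piece attacks for W:
  WK@(3,0): attacks (3,1) (4,0) (2,0) (4,1) (2,1)
Union (5 distinct): (2,0) (2,1) (3,1) (4,0) (4,1)

Answer: 5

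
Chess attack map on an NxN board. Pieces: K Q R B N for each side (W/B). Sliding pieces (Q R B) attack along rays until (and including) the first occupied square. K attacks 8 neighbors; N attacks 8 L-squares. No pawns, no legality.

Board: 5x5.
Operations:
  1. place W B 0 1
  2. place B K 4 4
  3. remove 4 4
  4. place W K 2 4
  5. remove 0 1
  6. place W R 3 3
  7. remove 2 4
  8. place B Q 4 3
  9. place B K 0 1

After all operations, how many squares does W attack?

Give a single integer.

Answer: 8

Derivation:
Op 1: place WB@(0,1)
Op 2: place BK@(4,4)
Op 3: remove (4,4)
Op 4: place WK@(2,4)
Op 5: remove (0,1)
Op 6: place WR@(3,3)
Op 7: remove (2,4)
Op 8: place BQ@(4,3)
Op 9: place BK@(0,1)
Per-piece attacks for W:
  WR@(3,3): attacks (3,4) (3,2) (3,1) (3,0) (4,3) (2,3) (1,3) (0,3) [ray(1,0) blocked at (4,3)]
Union (8 distinct): (0,3) (1,3) (2,3) (3,0) (3,1) (3,2) (3,4) (4,3)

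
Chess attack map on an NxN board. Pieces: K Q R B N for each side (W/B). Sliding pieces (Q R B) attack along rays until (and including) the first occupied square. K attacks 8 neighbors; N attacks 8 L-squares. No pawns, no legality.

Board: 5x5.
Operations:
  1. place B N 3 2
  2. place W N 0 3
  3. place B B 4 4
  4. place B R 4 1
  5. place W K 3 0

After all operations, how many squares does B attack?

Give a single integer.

Answer: 14

Derivation:
Op 1: place BN@(3,2)
Op 2: place WN@(0,3)
Op 3: place BB@(4,4)
Op 4: place BR@(4,1)
Op 5: place WK@(3,0)
Per-piece attacks for B:
  BN@(3,2): attacks (4,4) (2,4) (1,3) (4,0) (2,0) (1,1)
  BR@(4,1): attacks (4,2) (4,3) (4,4) (4,0) (3,1) (2,1) (1,1) (0,1) [ray(0,1) blocked at (4,4)]
  BB@(4,4): attacks (3,3) (2,2) (1,1) (0,0)
Union (14 distinct): (0,0) (0,1) (1,1) (1,3) (2,0) (2,1) (2,2) (2,4) (3,1) (3,3) (4,0) (4,2) (4,3) (4,4)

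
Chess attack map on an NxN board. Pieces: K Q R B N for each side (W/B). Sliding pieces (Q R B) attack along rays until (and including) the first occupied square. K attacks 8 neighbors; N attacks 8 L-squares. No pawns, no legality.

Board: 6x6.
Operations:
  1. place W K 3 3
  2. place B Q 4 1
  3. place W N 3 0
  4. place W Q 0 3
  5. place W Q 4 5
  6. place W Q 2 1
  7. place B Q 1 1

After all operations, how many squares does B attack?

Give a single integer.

Op 1: place WK@(3,3)
Op 2: place BQ@(4,1)
Op 3: place WN@(3,0)
Op 4: place WQ@(0,3)
Op 5: place WQ@(4,5)
Op 6: place WQ@(2,1)
Op 7: place BQ@(1,1)
Per-piece attacks for B:
  BQ@(1,1): attacks (1,2) (1,3) (1,4) (1,5) (1,0) (2,1) (0,1) (2,2) (3,3) (2,0) (0,2) (0,0) [ray(1,0) blocked at (2,1); ray(1,1) blocked at (3,3)]
  BQ@(4,1): attacks (4,2) (4,3) (4,4) (4,5) (4,0) (5,1) (3,1) (2,1) (5,2) (5,0) (3,2) (2,3) (1,4) (0,5) (3,0) [ray(0,1) blocked at (4,5); ray(-1,0) blocked at (2,1); ray(-1,-1) blocked at (3,0)]
Union (25 distinct): (0,0) (0,1) (0,2) (0,5) (1,0) (1,2) (1,3) (1,4) (1,5) (2,0) (2,1) (2,2) (2,3) (3,0) (3,1) (3,2) (3,3) (4,0) (4,2) (4,3) (4,4) (4,5) (5,0) (5,1) (5,2)

Answer: 25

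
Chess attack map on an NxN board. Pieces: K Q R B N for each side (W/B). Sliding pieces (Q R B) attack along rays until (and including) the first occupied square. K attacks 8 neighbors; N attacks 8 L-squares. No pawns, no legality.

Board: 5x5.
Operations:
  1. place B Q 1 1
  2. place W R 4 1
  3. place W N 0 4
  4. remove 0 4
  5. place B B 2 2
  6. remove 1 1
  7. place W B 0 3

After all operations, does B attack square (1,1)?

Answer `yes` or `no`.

Answer: yes

Derivation:
Op 1: place BQ@(1,1)
Op 2: place WR@(4,1)
Op 3: place WN@(0,4)
Op 4: remove (0,4)
Op 5: place BB@(2,2)
Op 6: remove (1,1)
Op 7: place WB@(0,3)
Per-piece attacks for B:
  BB@(2,2): attacks (3,3) (4,4) (3,1) (4,0) (1,3) (0,4) (1,1) (0,0)
B attacks (1,1): yes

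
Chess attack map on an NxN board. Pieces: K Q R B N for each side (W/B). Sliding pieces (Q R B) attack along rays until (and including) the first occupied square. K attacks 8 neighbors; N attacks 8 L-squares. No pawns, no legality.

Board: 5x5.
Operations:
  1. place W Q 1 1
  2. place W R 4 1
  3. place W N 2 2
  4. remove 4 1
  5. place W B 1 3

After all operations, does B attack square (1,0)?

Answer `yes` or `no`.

Answer: no

Derivation:
Op 1: place WQ@(1,1)
Op 2: place WR@(4,1)
Op 3: place WN@(2,2)
Op 4: remove (4,1)
Op 5: place WB@(1,3)
Per-piece attacks for B:
B attacks (1,0): no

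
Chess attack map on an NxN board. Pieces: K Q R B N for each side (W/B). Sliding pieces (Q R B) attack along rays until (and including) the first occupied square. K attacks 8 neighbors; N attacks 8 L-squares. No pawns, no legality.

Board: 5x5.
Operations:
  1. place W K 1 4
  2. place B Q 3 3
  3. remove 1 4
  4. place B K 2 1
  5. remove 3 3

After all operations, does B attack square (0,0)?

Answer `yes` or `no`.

Op 1: place WK@(1,4)
Op 2: place BQ@(3,3)
Op 3: remove (1,4)
Op 4: place BK@(2,1)
Op 5: remove (3,3)
Per-piece attacks for B:
  BK@(2,1): attacks (2,2) (2,0) (3,1) (1,1) (3,2) (3,0) (1,2) (1,0)
B attacks (0,0): no

Answer: no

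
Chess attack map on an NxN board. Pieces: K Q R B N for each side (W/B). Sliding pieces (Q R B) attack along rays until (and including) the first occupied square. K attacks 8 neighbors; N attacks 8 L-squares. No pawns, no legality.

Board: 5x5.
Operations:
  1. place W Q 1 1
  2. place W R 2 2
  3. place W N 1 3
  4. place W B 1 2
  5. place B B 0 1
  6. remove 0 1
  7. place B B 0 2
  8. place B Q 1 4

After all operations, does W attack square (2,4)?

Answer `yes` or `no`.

Op 1: place WQ@(1,1)
Op 2: place WR@(2,2)
Op 3: place WN@(1,3)
Op 4: place WB@(1,2)
Op 5: place BB@(0,1)
Op 6: remove (0,1)
Op 7: place BB@(0,2)
Op 8: place BQ@(1,4)
Per-piece attacks for W:
  WQ@(1,1): attacks (1,2) (1,0) (2,1) (3,1) (4,1) (0,1) (2,2) (2,0) (0,2) (0,0) [ray(0,1) blocked at (1,2); ray(1,1) blocked at (2,2); ray(-1,1) blocked at (0,2)]
  WB@(1,2): attacks (2,3) (3,4) (2,1) (3,0) (0,3) (0,1)
  WN@(1,3): attacks (3,4) (2,1) (3,2) (0,1)
  WR@(2,2): attacks (2,3) (2,4) (2,1) (2,0) (3,2) (4,2) (1,2) [ray(-1,0) blocked at (1,2)]
W attacks (2,4): yes

Answer: yes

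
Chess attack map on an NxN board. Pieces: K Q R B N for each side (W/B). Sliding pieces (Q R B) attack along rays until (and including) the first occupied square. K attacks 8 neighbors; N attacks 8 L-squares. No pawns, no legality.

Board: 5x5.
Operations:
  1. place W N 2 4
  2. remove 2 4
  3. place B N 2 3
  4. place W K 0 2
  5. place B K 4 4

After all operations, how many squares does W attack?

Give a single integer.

Answer: 5

Derivation:
Op 1: place WN@(2,4)
Op 2: remove (2,4)
Op 3: place BN@(2,3)
Op 4: place WK@(0,2)
Op 5: place BK@(4,4)
Per-piece attacks for W:
  WK@(0,2): attacks (0,3) (0,1) (1,2) (1,3) (1,1)
Union (5 distinct): (0,1) (0,3) (1,1) (1,2) (1,3)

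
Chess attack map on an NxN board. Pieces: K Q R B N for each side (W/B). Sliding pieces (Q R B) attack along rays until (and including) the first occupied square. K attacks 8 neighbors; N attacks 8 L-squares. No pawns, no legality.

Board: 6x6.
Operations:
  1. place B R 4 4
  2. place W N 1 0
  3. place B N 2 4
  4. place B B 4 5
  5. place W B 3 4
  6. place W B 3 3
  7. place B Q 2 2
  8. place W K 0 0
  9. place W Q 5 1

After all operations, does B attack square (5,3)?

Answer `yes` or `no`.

Op 1: place BR@(4,4)
Op 2: place WN@(1,0)
Op 3: place BN@(2,4)
Op 4: place BB@(4,5)
Op 5: place WB@(3,4)
Op 6: place WB@(3,3)
Op 7: place BQ@(2,2)
Op 8: place WK@(0,0)
Op 9: place WQ@(5,1)
Per-piece attacks for B:
  BQ@(2,2): attacks (2,3) (2,4) (2,1) (2,0) (3,2) (4,2) (5,2) (1,2) (0,2) (3,3) (3,1) (4,0) (1,3) (0,4) (1,1) (0,0) [ray(0,1) blocked at (2,4); ray(1,1) blocked at (3,3); ray(-1,-1) blocked at (0,0)]
  BN@(2,4): attacks (4,5) (0,5) (3,2) (4,3) (1,2) (0,3)
  BR@(4,4): attacks (4,5) (4,3) (4,2) (4,1) (4,0) (5,4) (3,4) [ray(0,1) blocked at (4,5); ray(-1,0) blocked at (3,4)]
  BB@(4,5): attacks (5,4) (3,4) [ray(-1,-1) blocked at (3,4)]
B attacks (5,3): no

Answer: no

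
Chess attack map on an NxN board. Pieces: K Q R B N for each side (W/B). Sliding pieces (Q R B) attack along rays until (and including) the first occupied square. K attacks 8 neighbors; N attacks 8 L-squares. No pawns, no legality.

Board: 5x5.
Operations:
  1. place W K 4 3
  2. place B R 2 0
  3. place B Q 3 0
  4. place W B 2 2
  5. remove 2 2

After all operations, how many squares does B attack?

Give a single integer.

Op 1: place WK@(4,3)
Op 2: place BR@(2,0)
Op 3: place BQ@(3,0)
Op 4: place WB@(2,2)
Op 5: remove (2,2)
Per-piece attacks for B:
  BR@(2,0): attacks (2,1) (2,2) (2,3) (2,4) (3,0) (1,0) (0,0) [ray(1,0) blocked at (3,0)]
  BQ@(3,0): attacks (3,1) (3,2) (3,3) (3,4) (4,0) (2,0) (4,1) (2,1) (1,2) (0,3) [ray(-1,0) blocked at (2,0)]
Union (16 distinct): (0,0) (0,3) (1,0) (1,2) (2,0) (2,1) (2,2) (2,3) (2,4) (3,0) (3,1) (3,2) (3,3) (3,4) (4,0) (4,1)

Answer: 16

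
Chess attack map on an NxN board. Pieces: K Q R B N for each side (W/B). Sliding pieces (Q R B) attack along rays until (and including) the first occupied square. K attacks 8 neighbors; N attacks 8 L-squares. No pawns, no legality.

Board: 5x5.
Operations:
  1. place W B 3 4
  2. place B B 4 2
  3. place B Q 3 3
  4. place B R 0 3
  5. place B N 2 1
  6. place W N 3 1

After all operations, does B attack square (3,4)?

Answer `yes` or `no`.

Answer: yes

Derivation:
Op 1: place WB@(3,4)
Op 2: place BB@(4,2)
Op 3: place BQ@(3,3)
Op 4: place BR@(0,3)
Op 5: place BN@(2,1)
Op 6: place WN@(3,1)
Per-piece attacks for B:
  BR@(0,3): attacks (0,4) (0,2) (0,1) (0,0) (1,3) (2,3) (3,3) [ray(1,0) blocked at (3,3)]
  BN@(2,1): attacks (3,3) (4,2) (1,3) (0,2) (4,0) (0,0)
  BQ@(3,3): attacks (3,4) (3,2) (3,1) (4,3) (2,3) (1,3) (0,3) (4,4) (4,2) (2,4) (2,2) (1,1) (0,0) [ray(0,1) blocked at (3,4); ray(0,-1) blocked at (3,1); ray(-1,0) blocked at (0,3); ray(1,-1) blocked at (4,2)]
  BB@(4,2): attacks (3,3) (3,1) [ray(-1,1) blocked at (3,3); ray(-1,-1) blocked at (3,1)]
B attacks (3,4): yes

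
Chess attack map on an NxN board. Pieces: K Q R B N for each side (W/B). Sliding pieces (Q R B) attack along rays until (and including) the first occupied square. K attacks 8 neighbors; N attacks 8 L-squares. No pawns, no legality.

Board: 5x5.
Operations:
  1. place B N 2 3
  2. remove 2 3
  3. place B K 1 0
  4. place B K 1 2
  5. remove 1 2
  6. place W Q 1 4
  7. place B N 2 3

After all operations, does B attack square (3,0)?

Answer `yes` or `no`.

Op 1: place BN@(2,3)
Op 2: remove (2,3)
Op 3: place BK@(1,0)
Op 4: place BK@(1,2)
Op 5: remove (1,2)
Op 6: place WQ@(1,4)
Op 7: place BN@(2,3)
Per-piece attacks for B:
  BK@(1,0): attacks (1,1) (2,0) (0,0) (2,1) (0,1)
  BN@(2,3): attacks (4,4) (0,4) (3,1) (4,2) (1,1) (0,2)
B attacks (3,0): no

Answer: no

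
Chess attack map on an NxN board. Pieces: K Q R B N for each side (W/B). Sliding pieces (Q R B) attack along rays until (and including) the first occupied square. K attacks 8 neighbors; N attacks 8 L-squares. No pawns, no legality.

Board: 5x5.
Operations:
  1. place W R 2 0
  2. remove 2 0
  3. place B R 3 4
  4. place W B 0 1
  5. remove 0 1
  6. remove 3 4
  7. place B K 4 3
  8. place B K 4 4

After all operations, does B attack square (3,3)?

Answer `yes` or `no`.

Op 1: place WR@(2,0)
Op 2: remove (2,0)
Op 3: place BR@(3,4)
Op 4: place WB@(0,1)
Op 5: remove (0,1)
Op 6: remove (3,4)
Op 7: place BK@(4,3)
Op 8: place BK@(4,4)
Per-piece attacks for B:
  BK@(4,3): attacks (4,4) (4,2) (3,3) (3,4) (3,2)
  BK@(4,4): attacks (4,3) (3,4) (3,3)
B attacks (3,3): yes

Answer: yes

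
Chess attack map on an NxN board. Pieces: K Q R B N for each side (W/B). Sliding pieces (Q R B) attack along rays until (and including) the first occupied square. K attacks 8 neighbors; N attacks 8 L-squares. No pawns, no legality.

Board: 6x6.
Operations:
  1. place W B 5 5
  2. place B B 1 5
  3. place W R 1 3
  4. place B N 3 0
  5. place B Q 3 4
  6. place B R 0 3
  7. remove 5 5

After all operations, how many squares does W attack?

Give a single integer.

Op 1: place WB@(5,5)
Op 2: place BB@(1,5)
Op 3: place WR@(1,3)
Op 4: place BN@(3,0)
Op 5: place BQ@(3,4)
Op 6: place BR@(0,3)
Op 7: remove (5,5)
Per-piece attacks for W:
  WR@(1,3): attacks (1,4) (1,5) (1,2) (1,1) (1,0) (2,3) (3,3) (4,3) (5,3) (0,3) [ray(0,1) blocked at (1,5); ray(-1,0) blocked at (0,3)]
Union (10 distinct): (0,3) (1,0) (1,1) (1,2) (1,4) (1,5) (2,3) (3,3) (4,3) (5,3)

Answer: 10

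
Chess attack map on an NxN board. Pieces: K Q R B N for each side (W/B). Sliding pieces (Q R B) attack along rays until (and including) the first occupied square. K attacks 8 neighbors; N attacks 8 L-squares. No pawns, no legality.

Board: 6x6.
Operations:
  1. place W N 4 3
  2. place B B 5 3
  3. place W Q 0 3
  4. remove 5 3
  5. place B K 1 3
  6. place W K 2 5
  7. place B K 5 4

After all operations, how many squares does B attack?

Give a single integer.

Op 1: place WN@(4,3)
Op 2: place BB@(5,3)
Op 3: place WQ@(0,3)
Op 4: remove (5,3)
Op 5: place BK@(1,3)
Op 6: place WK@(2,5)
Op 7: place BK@(5,4)
Per-piece attacks for B:
  BK@(1,3): attacks (1,4) (1,2) (2,3) (0,3) (2,4) (2,2) (0,4) (0,2)
  BK@(5,4): attacks (5,5) (5,3) (4,4) (4,5) (4,3)
Union (13 distinct): (0,2) (0,3) (0,4) (1,2) (1,4) (2,2) (2,3) (2,4) (4,3) (4,4) (4,5) (5,3) (5,5)

Answer: 13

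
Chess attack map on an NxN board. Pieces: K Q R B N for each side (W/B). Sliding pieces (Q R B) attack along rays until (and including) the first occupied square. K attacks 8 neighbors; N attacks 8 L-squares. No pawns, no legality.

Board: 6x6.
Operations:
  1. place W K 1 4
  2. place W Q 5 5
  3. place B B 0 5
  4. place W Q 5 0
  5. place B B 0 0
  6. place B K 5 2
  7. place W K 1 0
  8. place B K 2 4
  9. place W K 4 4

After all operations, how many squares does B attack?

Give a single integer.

Op 1: place WK@(1,4)
Op 2: place WQ@(5,5)
Op 3: place BB@(0,5)
Op 4: place WQ@(5,0)
Op 5: place BB@(0,0)
Op 6: place BK@(5,2)
Op 7: place WK@(1,0)
Op 8: place BK@(2,4)
Op 9: place WK@(4,4)
Per-piece attacks for B:
  BB@(0,0): attacks (1,1) (2,2) (3,3) (4,4) [ray(1,1) blocked at (4,4)]
  BB@(0,5): attacks (1,4) [ray(1,-1) blocked at (1,4)]
  BK@(2,4): attacks (2,5) (2,3) (3,4) (1,4) (3,5) (3,3) (1,5) (1,3)
  BK@(5,2): attacks (5,3) (5,1) (4,2) (4,3) (4,1)
Union (16 distinct): (1,1) (1,3) (1,4) (1,5) (2,2) (2,3) (2,5) (3,3) (3,4) (3,5) (4,1) (4,2) (4,3) (4,4) (5,1) (5,3)

Answer: 16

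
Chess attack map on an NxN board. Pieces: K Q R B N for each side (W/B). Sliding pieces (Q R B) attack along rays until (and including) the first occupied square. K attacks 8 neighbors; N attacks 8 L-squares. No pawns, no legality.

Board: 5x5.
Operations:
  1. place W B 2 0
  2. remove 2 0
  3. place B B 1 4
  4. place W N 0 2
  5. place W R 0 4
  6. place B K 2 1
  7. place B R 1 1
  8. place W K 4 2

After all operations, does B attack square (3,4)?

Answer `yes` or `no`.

Op 1: place WB@(2,0)
Op 2: remove (2,0)
Op 3: place BB@(1,4)
Op 4: place WN@(0,2)
Op 5: place WR@(0,4)
Op 6: place BK@(2,1)
Op 7: place BR@(1,1)
Op 8: place WK@(4,2)
Per-piece attacks for B:
  BR@(1,1): attacks (1,2) (1,3) (1,4) (1,0) (2,1) (0,1) [ray(0,1) blocked at (1,4); ray(1,0) blocked at (2,1)]
  BB@(1,4): attacks (2,3) (3,2) (4,1) (0,3)
  BK@(2,1): attacks (2,2) (2,0) (3,1) (1,1) (3,2) (3,0) (1,2) (1,0)
B attacks (3,4): no

Answer: no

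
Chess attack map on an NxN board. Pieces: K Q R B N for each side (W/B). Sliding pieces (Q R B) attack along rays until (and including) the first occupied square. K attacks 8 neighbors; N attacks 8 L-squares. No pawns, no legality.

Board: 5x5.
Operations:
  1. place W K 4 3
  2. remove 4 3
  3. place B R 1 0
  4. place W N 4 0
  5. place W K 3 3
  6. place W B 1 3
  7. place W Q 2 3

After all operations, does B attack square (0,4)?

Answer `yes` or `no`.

Op 1: place WK@(4,3)
Op 2: remove (4,3)
Op 3: place BR@(1,0)
Op 4: place WN@(4,0)
Op 5: place WK@(3,3)
Op 6: place WB@(1,3)
Op 7: place WQ@(2,3)
Per-piece attacks for B:
  BR@(1,0): attacks (1,1) (1,2) (1,3) (2,0) (3,0) (4,0) (0,0) [ray(0,1) blocked at (1,3); ray(1,0) blocked at (4,0)]
B attacks (0,4): no

Answer: no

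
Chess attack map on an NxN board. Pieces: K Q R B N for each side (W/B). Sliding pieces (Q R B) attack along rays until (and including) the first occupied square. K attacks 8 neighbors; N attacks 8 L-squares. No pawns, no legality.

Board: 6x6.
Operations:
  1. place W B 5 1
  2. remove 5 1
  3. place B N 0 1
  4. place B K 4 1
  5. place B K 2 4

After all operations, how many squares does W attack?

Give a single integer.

Op 1: place WB@(5,1)
Op 2: remove (5,1)
Op 3: place BN@(0,1)
Op 4: place BK@(4,1)
Op 5: place BK@(2,4)
Per-piece attacks for W:
Union (0 distinct): (none)

Answer: 0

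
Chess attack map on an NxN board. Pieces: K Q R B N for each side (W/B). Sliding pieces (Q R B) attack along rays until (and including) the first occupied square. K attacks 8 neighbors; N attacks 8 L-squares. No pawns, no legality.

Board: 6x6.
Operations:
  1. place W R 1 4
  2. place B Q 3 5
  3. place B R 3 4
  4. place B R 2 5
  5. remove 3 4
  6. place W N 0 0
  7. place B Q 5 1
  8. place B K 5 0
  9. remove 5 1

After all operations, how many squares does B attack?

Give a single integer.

Op 1: place WR@(1,4)
Op 2: place BQ@(3,5)
Op 3: place BR@(3,4)
Op 4: place BR@(2,5)
Op 5: remove (3,4)
Op 6: place WN@(0,0)
Op 7: place BQ@(5,1)
Op 8: place BK@(5,0)
Op 9: remove (5,1)
Per-piece attacks for B:
  BR@(2,5): attacks (2,4) (2,3) (2,2) (2,1) (2,0) (3,5) (1,5) (0,5) [ray(1,0) blocked at (3,5)]
  BQ@(3,5): attacks (3,4) (3,3) (3,2) (3,1) (3,0) (4,5) (5,5) (2,5) (4,4) (5,3) (2,4) (1,3) (0,2) [ray(-1,0) blocked at (2,5)]
  BK@(5,0): attacks (5,1) (4,0) (4,1)
Union (23 distinct): (0,2) (0,5) (1,3) (1,5) (2,0) (2,1) (2,2) (2,3) (2,4) (2,5) (3,0) (3,1) (3,2) (3,3) (3,4) (3,5) (4,0) (4,1) (4,4) (4,5) (5,1) (5,3) (5,5)

Answer: 23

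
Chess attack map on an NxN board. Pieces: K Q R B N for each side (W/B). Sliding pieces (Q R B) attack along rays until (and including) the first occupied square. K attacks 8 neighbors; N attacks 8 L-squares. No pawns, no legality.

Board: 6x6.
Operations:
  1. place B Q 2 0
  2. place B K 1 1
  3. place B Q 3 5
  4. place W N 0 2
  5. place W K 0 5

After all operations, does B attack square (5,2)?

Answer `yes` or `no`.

Op 1: place BQ@(2,0)
Op 2: place BK@(1,1)
Op 3: place BQ@(3,5)
Op 4: place WN@(0,2)
Op 5: place WK@(0,5)
Per-piece attacks for B:
  BK@(1,1): attacks (1,2) (1,0) (2,1) (0,1) (2,2) (2,0) (0,2) (0,0)
  BQ@(2,0): attacks (2,1) (2,2) (2,3) (2,4) (2,5) (3,0) (4,0) (5,0) (1,0) (0,0) (3,1) (4,2) (5,3) (1,1) [ray(-1,1) blocked at (1,1)]
  BQ@(3,5): attacks (3,4) (3,3) (3,2) (3,1) (3,0) (4,5) (5,5) (2,5) (1,5) (0,5) (4,4) (5,3) (2,4) (1,3) (0,2) [ray(-1,0) blocked at (0,5); ray(-1,-1) blocked at (0,2)]
B attacks (5,2): no

Answer: no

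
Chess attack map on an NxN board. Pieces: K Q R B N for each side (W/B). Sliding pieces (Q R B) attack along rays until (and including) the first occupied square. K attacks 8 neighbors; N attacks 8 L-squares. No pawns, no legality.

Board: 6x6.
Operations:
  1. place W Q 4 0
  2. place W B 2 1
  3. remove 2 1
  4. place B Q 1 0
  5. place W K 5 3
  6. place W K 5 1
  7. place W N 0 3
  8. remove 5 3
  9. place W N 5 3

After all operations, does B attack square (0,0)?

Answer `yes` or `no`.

Answer: yes

Derivation:
Op 1: place WQ@(4,0)
Op 2: place WB@(2,1)
Op 3: remove (2,1)
Op 4: place BQ@(1,0)
Op 5: place WK@(5,3)
Op 6: place WK@(5,1)
Op 7: place WN@(0,3)
Op 8: remove (5,3)
Op 9: place WN@(5,3)
Per-piece attacks for B:
  BQ@(1,0): attacks (1,1) (1,2) (1,3) (1,4) (1,5) (2,0) (3,0) (4,0) (0,0) (2,1) (3,2) (4,3) (5,4) (0,1) [ray(1,0) blocked at (4,0)]
B attacks (0,0): yes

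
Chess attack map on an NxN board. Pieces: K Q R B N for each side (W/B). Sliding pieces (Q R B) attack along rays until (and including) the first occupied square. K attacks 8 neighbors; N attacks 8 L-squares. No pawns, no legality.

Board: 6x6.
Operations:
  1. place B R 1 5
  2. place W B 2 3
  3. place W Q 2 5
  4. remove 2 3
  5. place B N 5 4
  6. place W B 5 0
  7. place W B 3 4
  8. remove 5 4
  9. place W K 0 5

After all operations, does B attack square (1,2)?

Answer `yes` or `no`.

Answer: yes

Derivation:
Op 1: place BR@(1,5)
Op 2: place WB@(2,3)
Op 3: place WQ@(2,5)
Op 4: remove (2,3)
Op 5: place BN@(5,4)
Op 6: place WB@(5,0)
Op 7: place WB@(3,4)
Op 8: remove (5,4)
Op 9: place WK@(0,5)
Per-piece attacks for B:
  BR@(1,5): attacks (1,4) (1,3) (1,2) (1,1) (1,0) (2,5) (0,5) [ray(1,0) blocked at (2,5); ray(-1,0) blocked at (0,5)]
B attacks (1,2): yes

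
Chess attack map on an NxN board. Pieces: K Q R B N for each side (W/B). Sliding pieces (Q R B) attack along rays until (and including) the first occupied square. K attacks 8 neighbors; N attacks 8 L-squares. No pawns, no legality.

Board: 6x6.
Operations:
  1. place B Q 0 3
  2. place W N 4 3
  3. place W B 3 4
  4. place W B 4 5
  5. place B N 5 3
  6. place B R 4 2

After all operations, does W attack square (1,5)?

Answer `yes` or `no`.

Answer: no

Derivation:
Op 1: place BQ@(0,3)
Op 2: place WN@(4,3)
Op 3: place WB@(3,4)
Op 4: place WB@(4,5)
Op 5: place BN@(5,3)
Op 6: place BR@(4,2)
Per-piece attacks for W:
  WB@(3,4): attacks (4,5) (4,3) (2,5) (2,3) (1,2) (0,1) [ray(1,1) blocked at (4,5); ray(1,-1) blocked at (4,3)]
  WN@(4,3): attacks (5,5) (3,5) (2,4) (5,1) (3,1) (2,2)
  WB@(4,5): attacks (5,4) (3,4) [ray(-1,-1) blocked at (3,4)]
W attacks (1,5): no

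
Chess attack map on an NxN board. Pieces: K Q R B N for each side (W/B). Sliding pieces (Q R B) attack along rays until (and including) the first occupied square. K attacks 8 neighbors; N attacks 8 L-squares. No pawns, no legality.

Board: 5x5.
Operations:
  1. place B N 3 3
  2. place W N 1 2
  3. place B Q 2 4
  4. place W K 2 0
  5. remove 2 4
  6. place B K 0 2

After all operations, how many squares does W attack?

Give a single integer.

Answer: 10

Derivation:
Op 1: place BN@(3,3)
Op 2: place WN@(1,2)
Op 3: place BQ@(2,4)
Op 4: place WK@(2,0)
Op 5: remove (2,4)
Op 6: place BK@(0,2)
Per-piece attacks for W:
  WN@(1,2): attacks (2,4) (3,3) (0,4) (2,0) (3,1) (0,0)
  WK@(2,0): attacks (2,1) (3,0) (1,0) (3,1) (1,1)
Union (10 distinct): (0,0) (0,4) (1,0) (1,1) (2,0) (2,1) (2,4) (3,0) (3,1) (3,3)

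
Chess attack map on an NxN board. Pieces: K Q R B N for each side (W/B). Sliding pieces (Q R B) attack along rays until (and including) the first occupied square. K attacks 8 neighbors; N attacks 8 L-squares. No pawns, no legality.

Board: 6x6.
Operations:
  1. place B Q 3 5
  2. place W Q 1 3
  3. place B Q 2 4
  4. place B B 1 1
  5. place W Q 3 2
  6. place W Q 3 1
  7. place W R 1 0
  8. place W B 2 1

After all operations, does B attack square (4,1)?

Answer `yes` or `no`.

Answer: no

Derivation:
Op 1: place BQ@(3,5)
Op 2: place WQ@(1,3)
Op 3: place BQ@(2,4)
Op 4: place BB@(1,1)
Op 5: place WQ@(3,2)
Op 6: place WQ@(3,1)
Op 7: place WR@(1,0)
Op 8: place WB@(2,1)
Per-piece attacks for B:
  BB@(1,1): attacks (2,2) (3,3) (4,4) (5,5) (2,0) (0,2) (0,0)
  BQ@(2,4): attacks (2,5) (2,3) (2,2) (2,1) (3,4) (4,4) (5,4) (1,4) (0,4) (3,5) (3,3) (4,2) (5,1) (1,5) (1,3) [ray(0,-1) blocked at (2,1); ray(1,1) blocked at (3,5); ray(-1,-1) blocked at (1,3)]
  BQ@(3,5): attacks (3,4) (3,3) (3,2) (4,5) (5,5) (2,5) (1,5) (0,5) (4,4) (5,3) (2,4) [ray(0,-1) blocked at (3,2); ray(-1,-1) blocked at (2,4)]
B attacks (4,1): no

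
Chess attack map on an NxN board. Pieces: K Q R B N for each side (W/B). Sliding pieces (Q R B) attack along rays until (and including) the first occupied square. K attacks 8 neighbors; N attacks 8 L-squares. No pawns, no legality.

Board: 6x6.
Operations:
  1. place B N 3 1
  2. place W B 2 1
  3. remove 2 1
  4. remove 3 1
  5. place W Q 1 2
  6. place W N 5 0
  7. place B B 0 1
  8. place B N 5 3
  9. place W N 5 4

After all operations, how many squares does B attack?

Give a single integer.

Answer: 6

Derivation:
Op 1: place BN@(3,1)
Op 2: place WB@(2,1)
Op 3: remove (2,1)
Op 4: remove (3,1)
Op 5: place WQ@(1,2)
Op 6: place WN@(5,0)
Op 7: place BB@(0,1)
Op 8: place BN@(5,3)
Op 9: place WN@(5,4)
Per-piece attacks for B:
  BB@(0,1): attacks (1,2) (1,0) [ray(1,1) blocked at (1,2)]
  BN@(5,3): attacks (4,5) (3,4) (4,1) (3,2)
Union (6 distinct): (1,0) (1,2) (3,2) (3,4) (4,1) (4,5)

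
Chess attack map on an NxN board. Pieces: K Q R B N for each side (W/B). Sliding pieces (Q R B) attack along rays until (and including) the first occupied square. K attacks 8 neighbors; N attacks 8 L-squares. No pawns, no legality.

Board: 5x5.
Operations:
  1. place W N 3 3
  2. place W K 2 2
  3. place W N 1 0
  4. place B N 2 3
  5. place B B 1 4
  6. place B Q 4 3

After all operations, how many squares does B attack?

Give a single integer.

Op 1: place WN@(3,3)
Op 2: place WK@(2,2)
Op 3: place WN@(1,0)
Op 4: place BN@(2,3)
Op 5: place BB@(1,4)
Op 6: place BQ@(4,3)
Per-piece attacks for B:
  BB@(1,4): attacks (2,3) (0,3) [ray(1,-1) blocked at (2,3)]
  BN@(2,3): attacks (4,4) (0,4) (3,1) (4,2) (1,1) (0,2)
  BQ@(4,3): attacks (4,4) (4,2) (4,1) (4,0) (3,3) (3,4) (3,2) (2,1) (1,0) [ray(-1,0) blocked at (3,3); ray(-1,-1) blocked at (1,0)]
Union (15 distinct): (0,2) (0,3) (0,4) (1,0) (1,1) (2,1) (2,3) (3,1) (3,2) (3,3) (3,4) (4,0) (4,1) (4,2) (4,4)

Answer: 15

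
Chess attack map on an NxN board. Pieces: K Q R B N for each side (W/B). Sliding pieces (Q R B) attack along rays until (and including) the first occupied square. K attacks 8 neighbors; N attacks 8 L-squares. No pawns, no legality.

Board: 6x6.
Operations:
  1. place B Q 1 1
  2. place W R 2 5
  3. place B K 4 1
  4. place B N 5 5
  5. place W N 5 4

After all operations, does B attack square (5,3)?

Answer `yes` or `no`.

Answer: no

Derivation:
Op 1: place BQ@(1,1)
Op 2: place WR@(2,5)
Op 3: place BK@(4,1)
Op 4: place BN@(5,5)
Op 5: place WN@(5,4)
Per-piece attacks for B:
  BQ@(1,1): attacks (1,2) (1,3) (1,4) (1,5) (1,0) (2,1) (3,1) (4,1) (0,1) (2,2) (3,3) (4,4) (5,5) (2,0) (0,2) (0,0) [ray(1,0) blocked at (4,1); ray(1,1) blocked at (5,5)]
  BK@(4,1): attacks (4,2) (4,0) (5,1) (3,1) (5,2) (5,0) (3,2) (3,0)
  BN@(5,5): attacks (4,3) (3,4)
B attacks (5,3): no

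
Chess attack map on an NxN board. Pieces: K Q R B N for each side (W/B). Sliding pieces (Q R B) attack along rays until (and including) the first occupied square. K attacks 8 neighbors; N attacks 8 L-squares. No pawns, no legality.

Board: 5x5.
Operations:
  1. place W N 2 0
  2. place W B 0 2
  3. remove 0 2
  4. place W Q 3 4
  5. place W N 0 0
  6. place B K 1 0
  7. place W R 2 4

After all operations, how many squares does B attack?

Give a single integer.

Answer: 5

Derivation:
Op 1: place WN@(2,0)
Op 2: place WB@(0,2)
Op 3: remove (0,2)
Op 4: place WQ@(3,4)
Op 5: place WN@(0,0)
Op 6: place BK@(1,0)
Op 7: place WR@(2,4)
Per-piece attacks for B:
  BK@(1,0): attacks (1,1) (2,0) (0,0) (2,1) (0,1)
Union (5 distinct): (0,0) (0,1) (1,1) (2,0) (2,1)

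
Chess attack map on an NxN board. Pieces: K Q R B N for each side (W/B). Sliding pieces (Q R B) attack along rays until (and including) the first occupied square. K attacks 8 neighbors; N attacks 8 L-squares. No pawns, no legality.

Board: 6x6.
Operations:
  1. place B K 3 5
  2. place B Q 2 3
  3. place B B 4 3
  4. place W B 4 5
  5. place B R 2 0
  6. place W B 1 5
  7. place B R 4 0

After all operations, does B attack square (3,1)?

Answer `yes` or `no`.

Answer: no

Derivation:
Op 1: place BK@(3,5)
Op 2: place BQ@(2,3)
Op 3: place BB@(4,3)
Op 4: place WB@(4,5)
Op 5: place BR@(2,0)
Op 6: place WB@(1,5)
Op 7: place BR@(4,0)
Per-piece attacks for B:
  BR@(2,0): attacks (2,1) (2,2) (2,3) (3,0) (4,0) (1,0) (0,0) [ray(0,1) blocked at (2,3); ray(1,0) blocked at (4,0)]
  BQ@(2,3): attacks (2,4) (2,5) (2,2) (2,1) (2,0) (3,3) (4,3) (1,3) (0,3) (3,4) (4,5) (3,2) (4,1) (5,0) (1,4) (0,5) (1,2) (0,1) [ray(0,-1) blocked at (2,0); ray(1,0) blocked at (4,3); ray(1,1) blocked at (4,5)]
  BK@(3,5): attacks (3,4) (4,5) (2,5) (4,4) (2,4)
  BR@(4,0): attacks (4,1) (4,2) (4,3) (5,0) (3,0) (2,0) [ray(0,1) blocked at (4,3); ray(-1,0) blocked at (2,0)]
  BB@(4,3): attacks (5,4) (5,2) (3,4) (2,5) (3,2) (2,1) (1,0)
B attacks (3,1): no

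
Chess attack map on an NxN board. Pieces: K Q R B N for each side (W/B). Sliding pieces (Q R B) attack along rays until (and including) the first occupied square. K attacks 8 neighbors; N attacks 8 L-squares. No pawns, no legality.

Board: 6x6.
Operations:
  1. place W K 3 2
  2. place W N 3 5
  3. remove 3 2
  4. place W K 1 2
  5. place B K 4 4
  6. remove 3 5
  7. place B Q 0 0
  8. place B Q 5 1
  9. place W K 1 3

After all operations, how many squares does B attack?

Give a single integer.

Op 1: place WK@(3,2)
Op 2: place WN@(3,5)
Op 3: remove (3,2)
Op 4: place WK@(1,2)
Op 5: place BK@(4,4)
Op 6: remove (3,5)
Op 7: place BQ@(0,0)
Op 8: place BQ@(5,1)
Op 9: place WK@(1,3)
Per-piece attacks for B:
  BQ@(0,0): attacks (0,1) (0,2) (0,3) (0,4) (0,5) (1,0) (2,0) (3,0) (4,0) (5,0) (1,1) (2,2) (3,3) (4,4) [ray(1,1) blocked at (4,4)]
  BK@(4,4): attacks (4,5) (4,3) (5,4) (3,4) (5,5) (5,3) (3,5) (3,3)
  BQ@(5,1): attacks (5,2) (5,3) (5,4) (5,5) (5,0) (4,1) (3,1) (2,1) (1,1) (0,1) (4,2) (3,3) (2,4) (1,5) (4,0)
Union (28 distinct): (0,1) (0,2) (0,3) (0,4) (0,5) (1,0) (1,1) (1,5) (2,0) (2,1) (2,2) (2,4) (3,0) (3,1) (3,3) (3,4) (3,5) (4,0) (4,1) (4,2) (4,3) (4,4) (4,5) (5,0) (5,2) (5,3) (5,4) (5,5)

Answer: 28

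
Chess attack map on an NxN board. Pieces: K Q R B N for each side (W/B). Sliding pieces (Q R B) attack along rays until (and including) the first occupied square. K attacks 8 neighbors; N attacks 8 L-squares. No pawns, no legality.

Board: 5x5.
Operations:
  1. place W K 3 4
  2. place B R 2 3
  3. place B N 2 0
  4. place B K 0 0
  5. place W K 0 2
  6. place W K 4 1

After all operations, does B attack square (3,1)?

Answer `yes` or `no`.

Op 1: place WK@(3,4)
Op 2: place BR@(2,3)
Op 3: place BN@(2,0)
Op 4: place BK@(0,0)
Op 5: place WK@(0,2)
Op 6: place WK@(4,1)
Per-piece attacks for B:
  BK@(0,0): attacks (0,1) (1,0) (1,1)
  BN@(2,0): attacks (3,2) (4,1) (1,2) (0,1)
  BR@(2,3): attacks (2,4) (2,2) (2,1) (2,0) (3,3) (4,3) (1,3) (0,3) [ray(0,-1) blocked at (2,0)]
B attacks (3,1): no

Answer: no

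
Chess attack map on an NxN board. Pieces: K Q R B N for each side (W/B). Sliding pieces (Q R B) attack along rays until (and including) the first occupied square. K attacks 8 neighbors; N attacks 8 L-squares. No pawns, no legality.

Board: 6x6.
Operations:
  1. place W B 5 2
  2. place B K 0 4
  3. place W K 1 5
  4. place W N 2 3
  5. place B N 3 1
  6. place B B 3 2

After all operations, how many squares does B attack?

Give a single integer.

Op 1: place WB@(5,2)
Op 2: place BK@(0,4)
Op 3: place WK@(1,5)
Op 4: place WN@(2,3)
Op 5: place BN@(3,1)
Op 6: place BB@(3,2)
Per-piece attacks for B:
  BK@(0,4): attacks (0,5) (0,3) (1,4) (1,5) (1,3)
  BN@(3,1): attacks (4,3) (5,2) (2,3) (1,2) (5,0) (1,0)
  BB@(3,2): attacks (4,3) (5,4) (4,1) (5,0) (2,3) (2,1) (1,0) [ray(-1,1) blocked at (2,3)]
Union (14 distinct): (0,3) (0,5) (1,0) (1,2) (1,3) (1,4) (1,5) (2,1) (2,3) (4,1) (4,3) (5,0) (5,2) (5,4)

Answer: 14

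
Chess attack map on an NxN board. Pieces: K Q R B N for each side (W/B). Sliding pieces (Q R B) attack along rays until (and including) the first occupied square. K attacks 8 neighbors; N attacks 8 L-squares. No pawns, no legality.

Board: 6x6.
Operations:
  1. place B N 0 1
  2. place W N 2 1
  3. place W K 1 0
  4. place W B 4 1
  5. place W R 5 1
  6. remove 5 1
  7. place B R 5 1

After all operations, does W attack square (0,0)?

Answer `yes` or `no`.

Op 1: place BN@(0,1)
Op 2: place WN@(2,1)
Op 3: place WK@(1,0)
Op 4: place WB@(4,1)
Op 5: place WR@(5,1)
Op 6: remove (5,1)
Op 7: place BR@(5,1)
Per-piece attacks for W:
  WK@(1,0): attacks (1,1) (2,0) (0,0) (2,1) (0,1)
  WN@(2,1): attacks (3,3) (4,2) (1,3) (0,2) (4,0) (0,0)
  WB@(4,1): attacks (5,2) (5,0) (3,2) (2,3) (1,4) (0,5) (3,0)
W attacks (0,0): yes

Answer: yes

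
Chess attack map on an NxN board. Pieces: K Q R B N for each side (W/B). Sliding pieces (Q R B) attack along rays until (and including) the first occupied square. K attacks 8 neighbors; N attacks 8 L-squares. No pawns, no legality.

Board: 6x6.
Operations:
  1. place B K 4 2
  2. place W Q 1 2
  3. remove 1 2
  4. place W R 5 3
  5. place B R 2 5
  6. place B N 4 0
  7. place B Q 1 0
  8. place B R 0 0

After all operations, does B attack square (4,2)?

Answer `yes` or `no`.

Answer: no

Derivation:
Op 1: place BK@(4,2)
Op 2: place WQ@(1,2)
Op 3: remove (1,2)
Op 4: place WR@(5,3)
Op 5: place BR@(2,5)
Op 6: place BN@(4,0)
Op 7: place BQ@(1,0)
Op 8: place BR@(0,0)
Per-piece attacks for B:
  BR@(0,0): attacks (0,1) (0,2) (0,3) (0,4) (0,5) (1,0) [ray(1,0) blocked at (1,0)]
  BQ@(1,0): attacks (1,1) (1,2) (1,3) (1,4) (1,5) (2,0) (3,0) (4,0) (0,0) (2,1) (3,2) (4,3) (5,4) (0,1) [ray(1,0) blocked at (4,0); ray(-1,0) blocked at (0,0)]
  BR@(2,5): attacks (2,4) (2,3) (2,2) (2,1) (2,0) (3,5) (4,5) (5,5) (1,5) (0,5)
  BN@(4,0): attacks (5,2) (3,2) (2,1)
  BK@(4,2): attacks (4,3) (4,1) (5,2) (3,2) (5,3) (5,1) (3,3) (3,1)
B attacks (4,2): no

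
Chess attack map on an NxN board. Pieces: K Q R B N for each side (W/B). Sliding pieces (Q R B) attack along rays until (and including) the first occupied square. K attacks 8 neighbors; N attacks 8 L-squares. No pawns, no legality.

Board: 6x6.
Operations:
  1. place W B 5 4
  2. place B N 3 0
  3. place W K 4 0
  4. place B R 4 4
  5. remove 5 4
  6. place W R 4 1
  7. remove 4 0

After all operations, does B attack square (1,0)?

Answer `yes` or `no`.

Op 1: place WB@(5,4)
Op 2: place BN@(3,0)
Op 3: place WK@(4,0)
Op 4: place BR@(4,4)
Op 5: remove (5,4)
Op 6: place WR@(4,1)
Op 7: remove (4,0)
Per-piece attacks for B:
  BN@(3,0): attacks (4,2) (5,1) (2,2) (1,1)
  BR@(4,4): attacks (4,5) (4,3) (4,2) (4,1) (5,4) (3,4) (2,4) (1,4) (0,4) [ray(0,-1) blocked at (4,1)]
B attacks (1,0): no

Answer: no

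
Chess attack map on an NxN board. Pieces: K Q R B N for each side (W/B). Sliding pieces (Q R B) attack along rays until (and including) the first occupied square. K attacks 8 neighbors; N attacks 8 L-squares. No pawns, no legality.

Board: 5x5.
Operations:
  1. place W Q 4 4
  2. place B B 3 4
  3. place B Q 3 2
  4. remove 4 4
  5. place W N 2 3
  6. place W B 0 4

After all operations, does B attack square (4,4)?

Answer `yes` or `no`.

Answer: no

Derivation:
Op 1: place WQ@(4,4)
Op 2: place BB@(3,4)
Op 3: place BQ@(3,2)
Op 4: remove (4,4)
Op 5: place WN@(2,3)
Op 6: place WB@(0,4)
Per-piece attacks for B:
  BQ@(3,2): attacks (3,3) (3,4) (3,1) (3,0) (4,2) (2,2) (1,2) (0,2) (4,3) (4,1) (2,3) (2,1) (1,0) [ray(0,1) blocked at (3,4); ray(-1,1) blocked at (2,3)]
  BB@(3,4): attacks (4,3) (2,3) [ray(-1,-1) blocked at (2,3)]
B attacks (4,4): no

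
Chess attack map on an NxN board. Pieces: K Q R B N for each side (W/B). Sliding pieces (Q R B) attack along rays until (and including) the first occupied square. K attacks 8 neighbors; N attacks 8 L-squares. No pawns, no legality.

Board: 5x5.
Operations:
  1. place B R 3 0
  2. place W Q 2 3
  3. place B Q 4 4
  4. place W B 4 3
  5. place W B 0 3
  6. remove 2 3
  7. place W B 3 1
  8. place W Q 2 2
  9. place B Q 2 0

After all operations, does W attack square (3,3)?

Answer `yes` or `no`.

Op 1: place BR@(3,0)
Op 2: place WQ@(2,3)
Op 3: place BQ@(4,4)
Op 4: place WB@(4,3)
Op 5: place WB@(0,3)
Op 6: remove (2,3)
Op 7: place WB@(3,1)
Op 8: place WQ@(2,2)
Op 9: place BQ@(2,0)
Per-piece attacks for W:
  WB@(0,3): attacks (1,4) (1,2) (2,1) (3,0) [ray(1,-1) blocked at (3,0)]
  WQ@(2,2): attacks (2,3) (2,4) (2,1) (2,0) (3,2) (4,2) (1,2) (0,2) (3,3) (4,4) (3,1) (1,3) (0,4) (1,1) (0,0) [ray(0,-1) blocked at (2,0); ray(1,1) blocked at (4,4); ray(1,-1) blocked at (3,1)]
  WB@(3,1): attacks (4,2) (4,0) (2,2) (2,0) [ray(-1,1) blocked at (2,2); ray(-1,-1) blocked at (2,0)]
  WB@(4,3): attacks (3,4) (3,2) (2,1) (1,0)
W attacks (3,3): yes

Answer: yes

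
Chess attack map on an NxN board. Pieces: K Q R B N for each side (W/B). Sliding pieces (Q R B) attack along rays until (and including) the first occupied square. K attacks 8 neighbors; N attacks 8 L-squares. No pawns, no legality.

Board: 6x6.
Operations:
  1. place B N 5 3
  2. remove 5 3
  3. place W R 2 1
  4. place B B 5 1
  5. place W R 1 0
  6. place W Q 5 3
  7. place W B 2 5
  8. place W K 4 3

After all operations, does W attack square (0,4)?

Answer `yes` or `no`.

Answer: no

Derivation:
Op 1: place BN@(5,3)
Op 2: remove (5,3)
Op 3: place WR@(2,1)
Op 4: place BB@(5,1)
Op 5: place WR@(1,0)
Op 6: place WQ@(5,3)
Op 7: place WB@(2,5)
Op 8: place WK@(4,3)
Per-piece attacks for W:
  WR@(1,0): attacks (1,1) (1,2) (1,3) (1,4) (1,5) (2,0) (3,0) (4,0) (5,0) (0,0)
  WR@(2,1): attacks (2,2) (2,3) (2,4) (2,5) (2,0) (3,1) (4,1) (5,1) (1,1) (0,1) [ray(0,1) blocked at (2,5); ray(1,0) blocked at (5,1)]
  WB@(2,5): attacks (3,4) (4,3) (1,4) (0,3) [ray(1,-1) blocked at (4,3)]
  WK@(4,3): attacks (4,4) (4,2) (5,3) (3,3) (5,4) (5,2) (3,4) (3,2)
  WQ@(5,3): attacks (5,4) (5,5) (5,2) (5,1) (4,3) (4,4) (3,5) (4,2) (3,1) (2,0) [ray(0,-1) blocked at (5,1); ray(-1,0) blocked at (4,3)]
W attacks (0,4): no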